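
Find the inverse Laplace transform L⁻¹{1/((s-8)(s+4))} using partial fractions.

Decompose: A/(s-8) + B/(s+4). A = 1/12, B = -1/12. f(t) = (e^(8t) - e^(-4t))/12

Final answer: (e^(8t) - e^(-4t))/12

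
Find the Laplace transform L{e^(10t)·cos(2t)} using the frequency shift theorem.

Frequency shift: L{e^(at)f(t)} = F(s-a). L{e^(10t)·cos(2t)} = (s-10)/((s-10)² + 4)

Final answer: (s-10)/((s-10)² + 4)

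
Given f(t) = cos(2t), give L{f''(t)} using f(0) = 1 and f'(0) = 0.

F(s) = s/(s² + 4). L{f''(t)} = s²F(s) - sf(0) - f'(0) = s³/(s² + 4) - s = (s³ - s(s² + 4))/(s² + 4) = -4s/(s² + 4)

Final answer: -4s/(s² + 4)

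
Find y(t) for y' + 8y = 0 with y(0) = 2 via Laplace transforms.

L{y'} + 8L{y} = 0. sY - 2 + 8Y = 0. Y(s+8) = 2. Y = 2/(s+8)

Final answer: y(t) = 2e^(-8t)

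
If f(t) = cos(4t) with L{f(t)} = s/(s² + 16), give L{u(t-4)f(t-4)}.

Time shift theorem: L{u(t-a)f(t-a)} = e^(-as)F(s). Here a=4, F(s) = s/(s² + 16), so L{u(t-4)f(t-4)} = e^(-4s)·s/(s² + 16)

Final answer: e^(-4s)·s/(s² + 16)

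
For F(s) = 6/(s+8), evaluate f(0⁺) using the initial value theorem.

f(0⁺) = lim_{s→∞} s·6/(s+8) = lim_{s→∞} 6s/(s+8) = 6

Final answer: 6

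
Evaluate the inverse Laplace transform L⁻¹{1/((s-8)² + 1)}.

Using frequency shift, L⁻¹{1/((s-8)² + 1)} = e^(8t)·sin(t)

Final answer: e^(8t)·sin(t)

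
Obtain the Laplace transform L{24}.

L{24} = 24 · L{1} = 24/s

Final answer: 24/s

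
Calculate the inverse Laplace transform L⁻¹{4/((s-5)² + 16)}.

Using frequency shift, L⁻¹{4/((s-5)² + 16)} = e^(5t)·sin(4t)

Final answer: e^(5t)·sin(4t)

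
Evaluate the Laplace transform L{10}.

L{10} = 10 · L{1} = 10/s

Final answer: 10/s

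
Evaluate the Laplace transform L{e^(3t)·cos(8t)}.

L{e^(at)·cos(ωt)} = (s-a)/((s-a)² + ω²), so L{e^(3t)·cos(8t)} = (s-3)/((s-3)² + 64)

Final answer: (s-3)/((s-3)² + 64)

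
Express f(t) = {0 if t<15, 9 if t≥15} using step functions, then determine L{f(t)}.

f(t) = 9·u(t-15). L{u(t-15)} = e^(-15s)/s, so L{f(t)} = 9·e^(-15s)/s

Final answer: 9·e^(-15s)/s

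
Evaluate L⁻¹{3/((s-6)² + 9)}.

Form: b/((s-a)² + b²) → e^(at)sin(bt). With a=6, b=3

Final answer: e^(6t)·sin(3t)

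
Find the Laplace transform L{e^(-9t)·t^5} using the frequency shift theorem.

L{e^(at)·t^n} = n!/(s-a)^(n+1), so L{e^(-9t)·t^5} = 120/(s+9)^6

Final answer: 120/(s+9)^6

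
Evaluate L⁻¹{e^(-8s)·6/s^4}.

L⁻¹{6/s^4} = t^3. By the time shift theorem, L⁻¹{e^(-as)F(s)} = u(t-a)f(t-a) with a=8, so L⁻¹{e^(-8s)·6/s^4} = u(t-8)·(t-8)^3

Final answer: u(t-8)·(t-8)^3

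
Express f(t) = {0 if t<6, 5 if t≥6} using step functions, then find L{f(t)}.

f(t) = 5·u(t-6). L{u(t-6)} = e^(-6s)/s, so L{f(t)} = 5·e^(-6s)/s

Final answer: 5·e^(-6s)/s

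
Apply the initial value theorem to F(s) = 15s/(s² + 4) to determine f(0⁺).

f(0⁺) = lim_{s→∞} s·15s/(s² + 4) = lim_{s→∞} 15s²/(s² + 4) = 15

Final answer: 15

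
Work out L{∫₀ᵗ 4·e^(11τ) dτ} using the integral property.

L{∫₀ᵗ f(τ)dτ} = F(s)/s with F(s) = 4/(s-11), so L{∫₀ᵗ 4·e^(11τ) dτ} = 4/(s(s-11))

Final answer: 4/(s(s-11))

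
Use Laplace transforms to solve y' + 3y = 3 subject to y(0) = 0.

sY + 3Y = 3/s. Y = 3/(s(s+3)). Partial fractions: Y = 1/s - 1/(s+3)

Final answer: y(t) = (1 - e^(-3t))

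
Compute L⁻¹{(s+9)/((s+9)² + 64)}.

Using frequency shift: L⁻¹{(s-a)/((s-a)² + b²)} = e^(at)cos(bt). Here a=-9, b=8

Final answer: e^(-9t)·cos(8t)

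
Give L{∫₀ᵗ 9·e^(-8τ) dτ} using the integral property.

L{∫₀ᵗ f(τ)dτ} = F(s)/s with F(s) = 9/(s+8), so L{∫₀ᵗ 9·e^(-8τ) dτ} = 9/(s(s+8))

Final answer: 9/(s(s+8))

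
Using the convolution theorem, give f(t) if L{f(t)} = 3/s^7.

3/s^7 = (3/s)·(1/s^6) = L{3}·L{t^5/120}. By convolution, f(t) = 3*t^5/120 = ∫₀ᵗ 3·τ^5/120 dτ = 3·t^6/720

Final answer: 3·t^6/720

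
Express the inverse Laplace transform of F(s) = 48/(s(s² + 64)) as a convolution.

48/(s(s² + 64)) = (1/s)·(48/(s² + 64)) = L{1}·L{6·sin(8t)}. So f(t) = 1*(6·sin(8t)) = ∫₀ᵗ 6·sin(8τ) dτ

Final answer: ∫₀ᵗ 6·sin(8τ) dτ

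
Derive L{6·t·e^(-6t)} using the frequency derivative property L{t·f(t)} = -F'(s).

L{e^(-6t)} = 1/(s+6). By frequency derivative: L{t·e^(-6t)} = -d/ds[1/(s+6)] = -(-1)/(s+6)² = 1/(s+6)². Then L{6·t·e^(-6t)} = 6·1/(s+6)² = 6/(s+6)²

Final answer: 6/(s+6)²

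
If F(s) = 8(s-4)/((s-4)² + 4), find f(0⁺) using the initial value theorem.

f(0⁺) = lim_{s→∞} sF(s) = lim_{s→∞} 8s(s-4)/((s-4)² + 4) = 8

Final answer: 8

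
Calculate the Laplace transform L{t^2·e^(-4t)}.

L{t^n·e^(at)} = n!/(s-a)^(n+1), so L{t^2·e^(-4t)} = 2/(s+4)^3

Final answer: 2/(s+4)^3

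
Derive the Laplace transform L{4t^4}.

L{4t^4} = 4 · L{t^4} = 4 · 24/s^5 = 96/s^5

Final answer: 96/s^5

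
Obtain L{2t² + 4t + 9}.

L{2t² + 4t + 9} = 2·2/s³ + 4/s² + 9/s = 4/s³ + 4/s² + 9/s

Final answer: 4/s³ + 4/s² + 9/s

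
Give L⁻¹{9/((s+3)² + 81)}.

Form: b/((s-a)² + b²) → e^(at)sin(bt). With a=-3, b=9

Final answer: e^(-3t)·sin(9t)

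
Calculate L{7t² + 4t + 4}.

L{7t² + 4t + 4} = 7·2/s³ + 4/s² + 4/s = 14/s³ + 4/s² + 4/s

Final answer: 14/s³ + 4/s² + 4/s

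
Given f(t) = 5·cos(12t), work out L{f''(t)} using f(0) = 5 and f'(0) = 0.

F(s) = 5s/(s² + 144). L{f''(t)} = s²F(s) - sf(0) - f'(0) = 5s³/(s² + 144) - 5s = (5s³ - 5s(s² + 144))/(s² + 144) = -720s/(s² + 144)

Final answer: -720s/(s² + 144)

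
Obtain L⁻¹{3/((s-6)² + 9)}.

Form: b/((s-a)² + b²) → e^(at)sin(bt). With a=6, b=3

Final answer: e^(6t)·sin(3t)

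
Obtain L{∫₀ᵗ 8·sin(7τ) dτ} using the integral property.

L{∫₀ᵗ f(τ)dτ} = F(s)/s with F(s) = 56/(s² + 49), so the result is (56/(s² + 49))/s = 56/(s(s² + 49))

Final answer: 56/(s(s² + 49))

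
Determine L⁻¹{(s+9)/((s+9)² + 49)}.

Using frequency shift: L⁻¹{(s-a)/((s-a)² + b²)} = e^(at)cos(bt). Here a=-9, b=7

Final answer: e^(-9t)·cos(7t)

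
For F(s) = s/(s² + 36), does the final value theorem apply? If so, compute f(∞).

The final value theorem requires all poles of sF(s) in the left half-plane. sF(s) = s²/(s² + 36) has poles at s = ±6i (imaginary axis). Theorem does NOT apply (oscillatory system).

Final answer: Not applicable (oscillatory)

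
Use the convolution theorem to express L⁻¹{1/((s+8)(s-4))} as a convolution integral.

1/((s+8)(s-4)) = (1/(s+8))·(1/(s-4)) = L{e^(-8t)}·L{e^(4t)}. So f(t) = e^(-8t)*e^(4t) = ∫₀ᵗ e^(-8τ)·e^(4(t-τ)) dτ

Final answer: ∫₀ᵗ e^(-8τ)·e^(4(t-τ)) dτ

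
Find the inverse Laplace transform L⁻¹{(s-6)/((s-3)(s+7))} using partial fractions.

Using partial fractions, f(t) = (-3e^(3t) + 13e^(-7t))/10

Final answer: (-3e^(3t) + 13e^(-7t))/10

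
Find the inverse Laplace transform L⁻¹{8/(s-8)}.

L⁻¹{1/(s-a)} = e^(at), so L⁻¹{1/(s-8)} = e^(8t), and L⁻¹{8/(s-8)} = 8·e^(8t)

Final answer: 8·e^(8t)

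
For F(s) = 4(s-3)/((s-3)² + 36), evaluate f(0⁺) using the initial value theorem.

f(0⁺) = lim_{s→∞} sF(s) = lim_{s→∞} 4s(s-3)/((s-3)² + 36) = 4

Final answer: 4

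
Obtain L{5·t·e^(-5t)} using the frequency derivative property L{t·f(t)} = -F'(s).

L{e^(-5t)} = 1/(s+5). By frequency derivative: L{t·e^(-5t)} = -d/ds[1/(s+5)] = -(-1)/(s+5)² = 1/(s+5)². Then L{5·t·e^(-5t)} = 5·1/(s+5)² = 5/(s+5)²

Final answer: 5/(s+5)²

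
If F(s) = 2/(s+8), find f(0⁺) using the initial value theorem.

f(0⁺) = lim_{s→∞} s·2/(s+8) = lim_{s→∞} 2s/(s+8) = 2

Final answer: 2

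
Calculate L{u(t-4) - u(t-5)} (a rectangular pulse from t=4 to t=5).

L{u(t-a)} = e^(-as)/s. L{u(t-4) - u(t-5)} = (e^(-4s) - e^(-5s))/s

Final answer: (e^(-4s) - e^(-5s))/s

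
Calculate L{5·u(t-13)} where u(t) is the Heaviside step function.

L{u(t-a)} = e^(-as)/s. Here a=13, so L{u(t-13)} = e^(-13s)/s, and L{5·u(t-13)} = 5·e^(-13s)/s

Final answer: 5·e^(-13s)/s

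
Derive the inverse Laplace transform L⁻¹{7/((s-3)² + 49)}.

Using frequency shift, L⁻¹{7/((s-3)² + 49)} = e^(3t)·sin(7t)

Final answer: e^(3t)·sin(7t)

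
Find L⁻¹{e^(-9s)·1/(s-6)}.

L⁻¹{1/(s-6)} = e^(6t). By the time shift theorem, L⁻¹{e^(-as)F(s)} = u(t-a)f(t-a) with a=9, so L⁻¹{e^(-9s)·1/(s-6)} = u(t-9)·e^(6(t-9))

Final answer: u(t-9)·e^(6(t-9))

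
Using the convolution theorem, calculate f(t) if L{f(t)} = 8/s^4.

8/s^4 = (8/s)·(1/s^3) = L{8}·L{t^2/2}. By convolution, f(t) = 8*t^2/2 = ∫₀ᵗ 8·τ^2/2 dτ = 8·t^3/6

Final answer: 8·t^3/6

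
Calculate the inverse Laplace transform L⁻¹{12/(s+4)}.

L⁻¹{1/(s-a)} = e^(at), so L⁻¹{1/(s+4)} = e^(-4t), and L⁻¹{12/(s+4)} = 12·e^(-4t)

Final answer: 12·e^(-4t)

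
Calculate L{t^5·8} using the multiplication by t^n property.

L{8} = 8/s. d^1/ds^1[1/s] = -1/s². d^2/ds^2[1/s] = 2/s^3. d^3/ds^3[1/s] = -6/s^4. d^4/ds^4[1/s] = 24/s^5. d^5/ds^5[1/s] = -120/s^6. So L{t^5} = (-1)^{5}·-120/s^6 = 120/s^6. Then L{t^5·8} = 8·120/s^6 = 960/s^6

Final answer: 960/s^6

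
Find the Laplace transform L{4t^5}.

L{4t^5} = 4 · L{t^5} = 4 · 120/s^6 = 480/s^6

Final answer: 480/s^6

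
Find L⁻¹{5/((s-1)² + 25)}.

Form: b/((s-a)² + b²) → e^(at)sin(bt). With a=1, b=5

Final answer: e^t·sin(5t)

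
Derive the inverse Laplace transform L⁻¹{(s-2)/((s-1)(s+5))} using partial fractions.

Using partial fractions, f(t) = (-e^t + 7e^(-5t))/6

Final answer: (-e^t + 7e^(-5t))/6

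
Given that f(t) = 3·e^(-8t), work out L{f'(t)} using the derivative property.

f(0) = 3, F(s) = 3/(s+8). L{f'(t)} = s·F(s) - f(0) = 3s/(s+8) - 3 = (3s - 3(s+8))/(s+8) = -24/(s+8)

Final answer: -24/(s+8)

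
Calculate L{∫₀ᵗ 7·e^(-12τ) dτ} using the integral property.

L{∫₀ᵗ f(τ)dτ} = F(s)/s with F(s) = 7/(s+12), so L{∫₀ᵗ 7·e^(-12τ) dτ} = 7/(s(s+12))

Final answer: 7/(s(s+12))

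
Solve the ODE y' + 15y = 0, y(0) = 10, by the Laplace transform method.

L{y'} + 15L{y} = 0. sY - 10 + 15Y = 0. Y(s+15) = 10. Y = 10/(s+15)

Final answer: y(t) = 10e^(-15t)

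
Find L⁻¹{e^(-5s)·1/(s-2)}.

L⁻¹{1/(s-2)} = e^(2t). By the time shift theorem, L⁻¹{e^(-as)F(s)} = u(t-a)f(t-a) with a=5, so L⁻¹{e^(-5s)·1/(s-2)} = u(t-5)·e^(2(t-5))

Final answer: u(t-5)·e^(2(t-5))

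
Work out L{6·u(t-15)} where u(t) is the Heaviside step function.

L{u(t-a)} = e^(-as)/s. Here a=15, so L{u(t-15)} = e^(-15s)/s, and L{6·u(t-15)} = 6·e^(-15s)/s

Final answer: 6·e^(-15s)/s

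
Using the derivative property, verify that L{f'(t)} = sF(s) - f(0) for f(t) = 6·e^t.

f'(t) = 6e^t. Direct: L{f'(t)} = 6/(s-1). Property: s·6/(s-1) - 6 = (6s - 6(s-1))/(s-1) = 6/(s-1). ✓

Final answer: 6/(s-1)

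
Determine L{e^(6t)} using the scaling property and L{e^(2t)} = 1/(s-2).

Using L{f(at)} = (1/a)F(s/a) with a=3 and f(t) = e^(2t): L{e^(6t)} = (1/3) · 1/((s/3)-2) = (1/3) · 3/(s-6) = 1/(s-6)

Final answer: 1/(s-6)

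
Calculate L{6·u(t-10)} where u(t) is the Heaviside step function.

L{u(t-a)} = e^(-as)/s. Here a=10, so L{u(t-10)} = e^(-10s)/s, and L{6·u(t-10)} = 6·e^(-10s)/s

Final answer: 6·e^(-10s)/s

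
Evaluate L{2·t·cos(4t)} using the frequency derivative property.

L{cos(4t)} = s/(s² + 16). Derivative: d/ds[s/(s² + 16)] = [(s² + 16) - s·2s]/(s² + 16)² = (16 - s²)/(s² + 16)². So L{t·cos(4t)} = -F'(s) = (s² - 16)/(s² + 16)². Then L{2·t·cos(4t)} = 2·(s² - 16)/(s² + 16)²

Final answer: 2·(s² - 16)/(s² + 16)²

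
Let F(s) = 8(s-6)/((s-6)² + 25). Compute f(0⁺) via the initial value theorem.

f(0⁺) = lim_{s→∞} sF(s) = lim_{s→∞} 8s(s-6)/((s-6)² + 25) = 8

Final answer: 8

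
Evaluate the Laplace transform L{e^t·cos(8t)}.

L{e^(at)·cos(ωt)} = (s-a)/((s-a)² + ω²), so L{e^t·cos(8t)} = (s-1)/((s-1)² + 64)

Final answer: (s-1)/((s-1)² + 64)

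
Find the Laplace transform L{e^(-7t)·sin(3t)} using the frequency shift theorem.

Frequency shift: L{e^(at)f(t)} = F(s-a). L{e^(-7t)·sin(3t)} = 3/((s+7)² + 9)

Final answer: 3/((s+7)² + 9)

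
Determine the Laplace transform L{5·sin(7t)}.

L{sin(ωt)} = ω/(s² + ω²), so L{sin(7t)} = 7/(s² + 49). Then L{5·sin(7t)} = 5·7/(s² + 49) = 35/(s² + 49)

Final answer: 35/(s² + 49)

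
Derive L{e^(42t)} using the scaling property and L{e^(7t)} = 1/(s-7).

Using L{f(at)} = (1/a)F(s/a) with a=6 and f(t) = e^(7t): L{e^(42t)} = (1/6) · 1/((s/6)-7) = (1/6) · 6/(s-42) = 1/(s-42)

Final answer: 1/(s-42)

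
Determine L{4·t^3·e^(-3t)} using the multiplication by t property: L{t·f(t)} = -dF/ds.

Using L{t^n·e^(at)} = n!/(s-a)^(n+1), L{t^3·e^(-3t)} = 6/(s+3)^4, so L{4·t^3·e^(-3t)} = 4·6/(s+3)^4 = 24/(s+3)^4

Final answer: 24/(s+3)^4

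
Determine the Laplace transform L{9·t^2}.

L{t^n} = n!/s^(n+1), so L{t^2} = 2/s^3. Then L{9·t^2} = 9·2/s^3 = 18/s^3

Final answer: 18/s^3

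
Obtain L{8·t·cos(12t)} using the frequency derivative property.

L{cos(12t)} = s/(s² + 144). Derivative: d/ds[s/(s² + 144)] = [(s² + 144) - s·2s]/(s² + 144)² = (144 - s²)/(s² + 144)². So L{t·cos(12t)} = -F'(s) = (s² - 144)/(s² + 144)². Then L{8·t·cos(12t)} = 8·(s² - 144)/(s² + 144)²

Final answer: 8·(s² - 144)/(s² + 144)²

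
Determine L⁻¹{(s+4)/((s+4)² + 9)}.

Using frequency shift: L⁻¹{(s-a)/((s-a)² + b²)} = e^(at)cos(bt). Here a=-4, b=3

Final answer: e^(-4t)·cos(3t)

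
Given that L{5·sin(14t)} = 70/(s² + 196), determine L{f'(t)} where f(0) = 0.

L{f'(t)} = s·F(s) - f(0) = s·70/(s² + 196) - 0 = 70s/(s² + 196)

Final answer: 70s/(s² + 196)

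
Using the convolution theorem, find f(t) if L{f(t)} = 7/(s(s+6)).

7/(s(s+6)) = (7/s)·(1/(s+6)) = L{7}·L{e^(-6t)}. By convolution, f(t) = 7*e^(-6t) = ∫₀ᵗ 7·e^(-6τ) dτ = 7·(1 - e^(-6t))/6

Final answer: 7·(1 - e^(-6t))/6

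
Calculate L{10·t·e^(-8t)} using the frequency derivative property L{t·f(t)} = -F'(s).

L{e^(-8t)} = 1/(s+8). By frequency derivative: L{t·e^(-8t)} = -d/ds[1/(s+8)] = -(-1)/(s+8)² = 1/(s+8)². Then L{10·t·e^(-8t)} = 10·1/(s+8)² = 10/(s+8)²

Final answer: 10/(s+8)²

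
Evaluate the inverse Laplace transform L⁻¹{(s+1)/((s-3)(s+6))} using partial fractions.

Using partial fractions, f(t) = (4e^(3t) + 5e^(-6t))/9

Final answer: (4e^(3t) + 5e^(-6t))/9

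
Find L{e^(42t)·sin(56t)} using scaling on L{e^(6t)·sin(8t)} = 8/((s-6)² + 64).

Scaling with a=7: L{e^(42t)·sin(56t)} = (1/7) · 8/((s/7-6)² + 64). Simplifying: 56/((s-42)² + 3136)

Final answer: 56/((s-42)² + 3136)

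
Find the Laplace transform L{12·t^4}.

L{t^n} = n!/s^(n+1), so L{t^4} = 24/s^5. Then L{12·t^4} = 12·24/s^5 = 288/s^5

Final answer: 288/s^5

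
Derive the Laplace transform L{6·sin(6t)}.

L{sin(ωt)} = ω/(s² + ω²), so L{sin(6t)} = 6/(s² + 36). Then L{6·sin(6t)} = 6·6/(s² + 36) = 36/(s² + 36)

Final answer: 36/(s² + 36)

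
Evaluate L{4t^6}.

L{t^n} = n!/s^(n+1). So L{4t^6} = 4·6!/s^7 = 2880/s^7

Final answer: 2880/s^7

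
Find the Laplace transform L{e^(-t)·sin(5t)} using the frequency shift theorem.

Frequency shift: L{e^(at)f(t)} = F(s-a). L{e^(-t)·sin(5t)} = 5/((s+1)² + 25)

Final answer: 5/((s+1)² + 25)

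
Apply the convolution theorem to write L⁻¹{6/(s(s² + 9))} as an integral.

6/(s(s² + 9)) = (1/s)·(6/(s² + 9)) = L{1}·L{2·sin(3t)}. So f(t) = 1*(2·sin(3t)) = ∫₀ᵗ 2·sin(3τ) dτ

Final answer: ∫₀ᵗ 2·sin(3τ) dτ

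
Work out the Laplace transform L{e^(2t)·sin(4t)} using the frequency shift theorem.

Frequency shift: L{e^(at)f(t)} = F(s-a). L{e^(2t)·sin(4t)} = 4/((s-2)² + 16)

Final answer: 4/((s-2)² + 16)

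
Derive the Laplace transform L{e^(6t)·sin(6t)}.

L{e^(at)·sin(ωt)} = ω/((s-a)² + ω²), so L{e^(6t)·sin(6t)} = 6/((s-6)² + 36)

Final answer: 6/((s-6)² + 36)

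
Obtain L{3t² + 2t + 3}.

L{3t² + 2t + 3} = 3·2/s³ + 2/s² + 3/s = 6/s³ + 2/s² + 3/s

Final answer: 6/s³ + 2/s² + 3/s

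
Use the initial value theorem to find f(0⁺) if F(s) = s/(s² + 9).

f(0⁺) = lim_{s→∞} s·s/(s² + 9) = lim_{s→∞} s²/(s² + 9) = 1

Final answer: 1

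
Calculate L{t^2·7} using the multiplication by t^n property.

L{7} = 7/s. d^1/ds^1[1/s] = -1/s². d^2/ds^2[1/s] = 2/s^3. So L{t^2} = (-1)^{2}·2/s^3 = 2/s^3. Then L{t^2·7} = 7·2/s^3 = 14/s^3

Final answer: 14/s^3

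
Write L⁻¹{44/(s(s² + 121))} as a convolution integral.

44/(s(s² + 121)) = (1/s)·(44/(s² + 121)) = L{1}·L{4·sin(11t)}. So f(t) = 1*(4·sin(11t)) = ∫₀ᵗ 4·sin(11τ) dτ

Final answer: ∫₀ᵗ 4·sin(11τ) dτ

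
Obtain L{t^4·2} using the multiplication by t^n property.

L{2} = 2/s. d^1/ds^1[1/s] = -1/s². d^2/ds^2[1/s] = 2/s^3. d^3/ds^3[1/s] = -6/s^4. d^4/ds^4[1/s] = 24/s^5. So L{t^4} = (-1)^{4}·24/s^5 = 24/s^5. Then L{t^4·2} = 2·24/s^5 = 48/s^5

Final answer: 48/s^5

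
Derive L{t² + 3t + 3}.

L{t² + 3t + 3} = 2/s³ + 3/s² + 3/s = 2/s³ + 3/s² + 3/s

Final answer: 2/s³ + 3/s² + 3/s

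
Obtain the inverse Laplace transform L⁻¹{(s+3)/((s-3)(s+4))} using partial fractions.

Using partial fractions, f(t) = (6e^(3t) + e^(-4t))/7

Final answer: (6e^(3t) + e^(-4t))/7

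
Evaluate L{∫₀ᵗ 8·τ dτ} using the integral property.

L{∫₀ᵗ f(τ)dτ} = F(s)/s with f(t) = 8t. F(s) = 8/s^2, so L{∫₀ᵗ 8·τ dτ} = (8/s^2)/s = 8/s^3. (Check: ∫₀ᵗ 8·τ dτ = 8t^2/2.)

Final answer: 8/s^3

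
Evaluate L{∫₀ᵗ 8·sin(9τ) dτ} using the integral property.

L{∫₀ᵗ f(τ)dτ} = F(s)/s with F(s) = 72/(s² + 81), so the result is (72/(s² + 81))/s = 72/(s(s² + 81))

Final answer: 72/(s(s² + 81))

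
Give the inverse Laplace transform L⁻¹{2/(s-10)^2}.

L⁻¹{n!/(s-a)^(n+1)} = t^n·e^(at) with n=1, a=10. So L⁻¹{1/(s-10)^2} = t·e^(10t), and L⁻¹{2/(s-10)^2} = (2/1)·t·e^(10t) = 2·t·e^(10t)

Final answer: 2·t·e^(10t)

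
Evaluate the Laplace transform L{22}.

L{22} = 22 · L{1} = 22/s

Final answer: 22/s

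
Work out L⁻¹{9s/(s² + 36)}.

This is the form c·s/(s² + a²) with a = 6, c = 9. L⁻¹ = 9·cos(6t)

Final answer: 9·cos(6t)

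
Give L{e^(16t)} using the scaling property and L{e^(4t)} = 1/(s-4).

Using L{f(at)} = (1/a)F(s/a) with a=4 and f(t) = e^(4t): L{e^(16t)} = (1/4) · 1/((s/4)-4) = (1/4) · 4/(s-16) = 1/(s-16)

Final answer: 1/(s-16)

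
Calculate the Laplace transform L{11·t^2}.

L{t^n} = n!/s^(n+1), so L{t^2} = 2/s^3. Then L{11·t^2} = 11·2/s^3 = 22/s^3

Final answer: 22/s^3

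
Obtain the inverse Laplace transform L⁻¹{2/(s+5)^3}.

L⁻¹{n!/(s-a)^(n+1)} = t^n·e^(at), so L⁻¹{2/(s+5)^3} = t^2·e^(-5t)

Final answer: t^2·e^(-5t)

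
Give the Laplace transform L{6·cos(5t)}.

L{cos(ωt)} = s/(s² + ω²), so L{cos(5t)} = s/(s² + 25). Then L{6·cos(5t)} = 6·s/(s² + 25) = 6s/(s² + 25)

Final answer: 6s/(s² + 25)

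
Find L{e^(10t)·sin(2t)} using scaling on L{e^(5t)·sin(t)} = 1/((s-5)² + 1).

Scaling with a=2: L{e^(10t)·sin(2t)} = (1/2) · 1/((s/2-5)² + 1). Simplifying: 2/((s-10)² + 4)

Final answer: 2/((s-10)² + 4)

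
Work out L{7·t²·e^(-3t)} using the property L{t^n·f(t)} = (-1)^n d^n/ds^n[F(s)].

L{e^(-3t)} = 1/(s+3). d/ds[1/(s+3)] = -1/(s+3)². d²/ds²[1/(s+3)] = 2/(s+3)³. So L{t²·e^(-3t)} = (-1)² · 2/(s+3)³ = 2/(s+3)³. Then L{7·t²·e^(-3t)} = 7·2/(s+3)³ = 14/(s+3)³

Final answer: 14/(s+3)³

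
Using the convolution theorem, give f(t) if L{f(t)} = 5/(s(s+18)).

5/(s(s+18)) = (5/s)·(1/(s+18)) = L{5}·L{e^(-18t)}. By convolution, f(t) = 5*e^(-18t) = ∫₀ᵗ 5·e^(-18τ) dτ = 5·(1 - e^(-18t))/18

Final answer: 5·(1 - e^(-18t))/18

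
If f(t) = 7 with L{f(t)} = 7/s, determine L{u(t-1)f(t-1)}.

Time shift theorem: L{u(t-a)f(t-a)} = e^(-as)F(s). Here a=1, F(s) = 7/s, so L{u(t-1)f(t-1)} = e^(-s)·7/s

Final answer: e^(-s)·7/s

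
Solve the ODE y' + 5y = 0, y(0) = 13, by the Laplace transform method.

L{y'} + 5L{y} = 0. sY - 13 + 5Y = 0. Y(s+5) = 13. Y = 13/(s+5)

Final answer: y(t) = 13e^(-5t)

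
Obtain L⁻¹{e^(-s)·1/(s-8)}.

L⁻¹{1/(s-8)} = e^(8t). By the time shift theorem, L⁻¹{e^(-as)F(s)} = u(t-a)f(t-a) with a=1, so L⁻¹{e^(-s)·1/(s-8)} = u(t-1)·e^(8(t-1))

Final answer: u(t-1)·e^(8(t-1))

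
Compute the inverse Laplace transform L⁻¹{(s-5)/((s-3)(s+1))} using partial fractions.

Using partial fractions, f(t) = (-2e^(3t) + 6e^(-t))/4

Final answer: (-2e^(3t) + 6e^(-t))/4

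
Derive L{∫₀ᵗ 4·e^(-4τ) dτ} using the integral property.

L{∫₀ᵗ f(τ)dτ} = F(s)/s with F(s) = 4/(s+4), so L{∫₀ᵗ 4·e^(-4τ) dτ} = 4/(s(s+4))

Final answer: 4/(s(s+4))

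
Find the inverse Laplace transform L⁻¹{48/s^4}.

L⁻¹{n!/s^(n+1)} = t^n with n=3. So L⁻¹{6/s^4} = t^3, and L⁻¹{48/s^4} = (48/6)·t^3 = 8·t^3

Final answer: 8·t^3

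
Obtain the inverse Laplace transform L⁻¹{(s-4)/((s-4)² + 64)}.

Using frequency shift, L⁻¹{(s-4)/((s-4)² + 64)} = e^(4t)·cos(8t)

Final answer: e^(4t)·cos(8t)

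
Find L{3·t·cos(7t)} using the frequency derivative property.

L{cos(7t)} = s/(s² + 49). Derivative: d/ds[s/(s² + 49)] = [(s² + 49) - s·2s]/(s² + 49)² = (49 - s²)/(s² + 49)². So L{t·cos(7t)} = -F'(s) = (s² - 49)/(s² + 49)². Then L{3·t·cos(7t)} = 3·(s² - 49)/(s² + 49)²

Final answer: 3·(s² - 49)/(s² + 49)²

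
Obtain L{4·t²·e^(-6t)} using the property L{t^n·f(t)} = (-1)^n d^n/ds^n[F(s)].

L{e^(-6t)} = 1/(s+6). d/ds[1/(s+6)] = -1/(s+6)². d²/ds²[1/(s+6)] = 2/(s+6)³. So L{t²·e^(-6t)} = (-1)² · 2/(s+6)³ = 2/(s+6)³. Then L{4·t²·e^(-6t)} = 4·2/(s+6)³ = 8/(s+6)³

Final answer: 8/(s+6)³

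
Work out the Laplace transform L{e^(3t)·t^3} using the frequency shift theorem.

L{e^(at)·t^n} = n!/(s-a)^(n+1), so L{e^(3t)·t^3} = 6/(s-3)^4

Final answer: 6/(s-3)^4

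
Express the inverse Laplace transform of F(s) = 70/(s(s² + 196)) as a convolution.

70/(s(s² + 196)) = (1/s)·(70/(s² + 196)) = L{1}·L{5·sin(14t)}. So f(t) = 1*(5·sin(14t)) = ∫₀ᵗ 5·sin(14τ) dτ

Final answer: ∫₀ᵗ 5·sin(14τ) dτ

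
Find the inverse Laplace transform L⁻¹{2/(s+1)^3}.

L⁻¹{n!/(s-a)^(n+1)} = t^n·e^(at), so L⁻¹{2/(s+1)^3} = t^2·e^(-t)

Final answer: t^2·e^(-t)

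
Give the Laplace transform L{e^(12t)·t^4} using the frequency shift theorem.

L{e^(at)·t^n} = n!/(s-a)^(n+1), so L{e^(12t)·t^4} = 24/(s-12)^5

Final answer: 24/(s-12)^5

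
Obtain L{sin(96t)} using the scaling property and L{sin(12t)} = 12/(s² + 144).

Using L{f(at)} = (1/a)F(s/a) with a=8: L{sin(96t)} = (1/8) · 12/((s/8)² + 144) = (1/8) · 12·64/(s² + 9216) = 96/(s² + 9216)

Final answer: 96/(s² + 9216)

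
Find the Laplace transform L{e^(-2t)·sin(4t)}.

L{e^(at)·sin(ωt)} = ω/((s-a)² + ω²), so L{e^(-2t)·sin(4t)} = 4/((s+2)² + 16)

Final answer: 4/((s+2)² + 16)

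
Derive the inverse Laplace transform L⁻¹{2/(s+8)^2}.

L⁻¹{n!/(s-a)^(n+1)} = t^n·e^(at) with n=1, a=-8. So L⁻¹{1/(s+8)^2} = t·e^(-8t), and L⁻¹{2/(s+8)^2} = (2/1)·t·e^(-8t) = 2·t·e^(-8t)

Final answer: 2·t·e^(-8t)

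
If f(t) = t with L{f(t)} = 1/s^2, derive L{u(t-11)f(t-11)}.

Time shift theorem: L{u(t-a)f(t-a)} = e^(-as)F(s). Here a=11, F(s) = 1/s^2, so L{u(t-11)f(t-11)} = e^(-11s)·1/s^2

Final answer: e^(-11s)·1/s^2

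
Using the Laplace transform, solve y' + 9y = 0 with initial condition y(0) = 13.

L{y'} + 9L{y} = 0. sY - 13 + 9Y = 0. Y(s+9) = 13. Y = 13/(s+9)

Final answer: y(t) = 13e^(-9t)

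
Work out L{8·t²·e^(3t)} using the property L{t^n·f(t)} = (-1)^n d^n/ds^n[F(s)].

L{e^(3t)} = 1/(s-3). d/ds[1/(s-3)] = -1/(s-3)². d²/ds²[1/(s-3)] = 2/(s-3)³. So L{t²·e^(3t)} = (-1)² · 2/(s-3)³ = 2/(s-3)³. Then L{8·t²·e^(3t)} = 8·2/(s-3)³ = 16/(s-3)³

Final answer: 16/(s-3)³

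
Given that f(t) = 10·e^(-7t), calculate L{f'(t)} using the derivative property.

f(0) = 10, F(s) = 10/(s+7). L{f'(t)} = s·F(s) - f(0) = 10s/(s+7) - 10 = (10s - 10(s+7))/(s+7) = -70/(s+7)

Final answer: -70/(s+7)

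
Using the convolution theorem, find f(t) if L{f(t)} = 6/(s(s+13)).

6/(s(s+13)) = (6/s)·(1/(s+13)) = L{6}·L{e^(-13t)}. By convolution, f(t) = 6*e^(-13t) = ∫₀ᵗ 6·e^(-13τ) dτ = 6·(1 - e^(-13t))/13

Final answer: 6·(1 - e^(-13t))/13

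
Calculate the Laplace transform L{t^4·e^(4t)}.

L{t^n·e^(at)} = n!/(s-a)^(n+1), so L{t^4·e^(4t)} = 24/(s-4)^5

Final answer: 24/(s-4)^5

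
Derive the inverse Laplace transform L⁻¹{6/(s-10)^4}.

L⁻¹{n!/(s-a)^(n+1)} = t^n·e^(at), so L⁻¹{6/(s-10)^4} = t^3·e^(10t)

Final answer: t^3·e^(10t)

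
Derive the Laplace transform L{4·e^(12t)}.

L{e^(at)} = 1/(s-a), so L{e^(12t)} = 1/(s-12). Then L{4·e^(12t)} = 4/(s-12)

Final answer: 4/(s-12)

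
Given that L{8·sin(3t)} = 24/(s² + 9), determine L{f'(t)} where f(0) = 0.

L{f'(t)} = s·F(s) - f(0) = s·24/(s² + 9) - 0 = 24s/(s² + 9)

Final answer: 24s/(s² + 9)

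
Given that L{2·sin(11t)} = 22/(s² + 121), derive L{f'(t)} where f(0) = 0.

L{f'(t)} = s·F(s) - f(0) = s·22/(s² + 121) - 0 = 22s/(s² + 121)

Final answer: 22s/(s² + 121)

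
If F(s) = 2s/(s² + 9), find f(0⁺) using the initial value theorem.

f(0⁺) = lim_{s→∞} s·2s/(s² + 9) = lim_{s→∞} 2s²/(s² + 9) = 2

Final answer: 2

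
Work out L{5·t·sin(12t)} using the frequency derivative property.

L{sin(12t)} = 12/(s² + 144). By L{t·f(t)} = -F'(s): -d/ds[12/(s² + 144)] = -(12)·(-2s)/(s² + 144)² = 24s/(s² + 144)². Then L{5·t·sin(12t)} = 5·24s/(s² + 144)² = 120s/(s² + 144)²

Final answer: 120s/(s² + 144)²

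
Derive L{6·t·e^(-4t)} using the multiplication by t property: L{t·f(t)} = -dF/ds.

Using L{t^n·e^(at)} = n!/(s-a)^(n+1), L{t·e^(-4t)} = 1/(s+4)^2, so L{6·t·e^(-4t)} = 6·1/(s+4)^2 = 6/(s+4)^2

Final answer: 6/(s+4)^2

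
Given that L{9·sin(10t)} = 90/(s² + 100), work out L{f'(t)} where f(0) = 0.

L{f'(t)} = s·F(s) - f(0) = s·90/(s² + 100) - 0 = 90s/(s² + 100)

Final answer: 90s/(s² + 100)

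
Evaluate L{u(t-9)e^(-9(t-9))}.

u(t-a)f(t-a) with f(t)=e^(-9t). L{e^(-9t)} = 1/(s+9). By time shift: e^(-9s)/(s+9)

Final answer: e^(-9s)/(s+9)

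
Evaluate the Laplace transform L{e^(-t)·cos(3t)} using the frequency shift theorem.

Frequency shift: L{e^(at)f(t)} = F(s-a). L{e^(-t)·cos(3t)} = (s+1)/((s+1)² + 9)

Final answer: (s+1)/((s+1)² + 9)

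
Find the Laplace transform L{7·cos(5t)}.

L{cos(ωt)} = s/(s² + ω²), so L{cos(5t)} = s/(s² + 25). Then L{7·cos(5t)} = 7·s/(s² + 25) = 7s/(s² + 25)

Final answer: 7s/(s² + 25)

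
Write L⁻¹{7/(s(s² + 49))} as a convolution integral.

7/(s(s² + 49)) = (1/s)·(7/(s² + 49)) = L{1}·L{sin(7t)}. So f(t) = 1*(sin(7t)) = ∫₀ᵗ sin(7τ) dτ

Final answer: ∫₀ᵗ sin(7τ) dτ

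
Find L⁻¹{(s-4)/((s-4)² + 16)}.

Using frequency shift: L⁻¹{(s-a)/((s-a)² + b²)} = e^(at)cos(bt). Here a=4, b=4

Final answer: e^(4t)·cos(4t)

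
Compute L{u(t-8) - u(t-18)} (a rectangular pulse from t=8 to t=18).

L{u(t-a)} = e^(-as)/s. L{u(t-8) - u(t-18)} = (e^(-8s) - e^(-18s))/s

Final answer: (e^(-8s) - e^(-18s))/s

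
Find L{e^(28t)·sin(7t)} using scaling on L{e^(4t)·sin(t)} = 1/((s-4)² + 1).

Scaling with a=7: L{e^(28t)·sin(7t)} = (1/7) · 1/((s/7-4)² + 1). Simplifying: 7/((s-28)² + 49)

Final answer: 7/((s-28)² + 49)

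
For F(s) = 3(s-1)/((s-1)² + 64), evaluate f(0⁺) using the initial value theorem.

f(0⁺) = lim_{s→∞} sF(s) = lim_{s→∞} 3s(s-1)/((s-1)² + 64) = 3

Final answer: 3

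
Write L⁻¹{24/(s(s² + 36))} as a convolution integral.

24/(s(s² + 36)) = (1/s)·(24/(s² + 36)) = L{1}·L{4·sin(6t)}. So f(t) = 1*(4·sin(6t)) = ∫₀ᵗ 4·sin(6τ) dτ

Final answer: ∫₀ᵗ 4·sin(6τ) dτ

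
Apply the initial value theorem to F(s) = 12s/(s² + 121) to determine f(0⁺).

f(0⁺) = lim_{s→∞} s·12s/(s² + 121) = lim_{s→∞} 12s²/(s² + 121) = 12

Final answer: 12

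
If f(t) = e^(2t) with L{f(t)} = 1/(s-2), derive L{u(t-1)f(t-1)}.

Time shift theorem: L{u(t-a)f(t-a)} = e^(-as)F(s). Here a=1, F(s) = 1/(s-2), so L{u(t-1)f(t-1)} = e^(-s)·1/(s-2)

Final answer: e^(-s)·1/(s-2)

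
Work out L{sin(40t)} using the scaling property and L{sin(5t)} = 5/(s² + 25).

Using L{f(at)} = (1/a)F(s/a) with a=8: L{sin(40t)} = (1/8) · 5/((s/8)² + 25) = (1/8) · 5·64/(s² + 1600) = 40/(s² + 1600)

Final answer: 40/(s² + 1600)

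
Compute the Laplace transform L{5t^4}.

L{5t^4} = 5 · L{t^4} = 5 · 24/s^5 = 120/s^5

Final answer: 120/s^5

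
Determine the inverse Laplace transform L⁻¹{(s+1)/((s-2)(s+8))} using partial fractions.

Using partial fractions, f(t) = (3e^(2t) + 7e^(-8t))/10

Final answer: (3e^(2t) + 7e^(-8t))/10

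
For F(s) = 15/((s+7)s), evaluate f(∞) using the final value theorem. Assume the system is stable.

f(∞) = lim_{s→0} sF(s) = lim_{s→0} 15/(s+7) = 15/7

Final answer: 15/7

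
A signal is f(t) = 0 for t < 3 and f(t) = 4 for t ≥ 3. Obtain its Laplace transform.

f(t) = 4·u(t-3). L{u(t-3)} = e^(-3s)/s, so L{f(t)} = 4·e^(-3s)/s

Final answer: 4·e^(-3s)/s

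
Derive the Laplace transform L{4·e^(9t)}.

L{e^(at)} = 1/(s-a), so L{e^(9t)} = 1/(s-9). Then L{4·e^(9t)} = 4/(s-9)

Final answer: 4/(s-9)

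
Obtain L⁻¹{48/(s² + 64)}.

This is the form c·a/(s² + a²) with a = 8, c = 6. L⁻¹ = 6·sin(8t)

Final answer: 6·sin(8t)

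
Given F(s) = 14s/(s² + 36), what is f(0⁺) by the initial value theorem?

f(0⁺) = lim_{s→∞} s·14s/(s² + 36) = lim_{s→∞} 14s²/(s² + 36) = 14

Final answer: 14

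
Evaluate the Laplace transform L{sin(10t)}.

L{sin(ωt)} = ω/(s² + ω²), so L{sin(10t)} = 10/(s² + 100)

Final answer: 10/(s² + 100)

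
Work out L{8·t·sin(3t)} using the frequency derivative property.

L{sin(3t)} = 3/(s² + 9). By L{t·f(t)} = -F'(s): -d/ds[3/(s² + 9)] = -(3)·(-2s)/(s² + 9)² = 6s/(s² + 9)². Then L{8·t·sin(3t)} = 8·6s/(s² + 9)² = 48s/(s² + 9)²

Final answer: 48s/(s² + 9)²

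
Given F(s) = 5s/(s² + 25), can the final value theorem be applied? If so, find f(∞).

The final value theorem requires all poles of sF(s) in the left half-plane. sF(s) = 5s²/(s² + 25) has poles at s = ±5i (imaginary axis). Theorem does NOT apply (oscillatory system).

Final answer: Not applicable (oscillatory)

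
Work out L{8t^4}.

L{t^n} = n!/s^(n+1). So L{8t^4} = 8·4!/s^5 = 192/s^5

Final answer: 192/s^5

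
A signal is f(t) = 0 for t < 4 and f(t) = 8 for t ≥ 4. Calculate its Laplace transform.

f(t) = 8·u(t-4). L{u(t-4)} = e^(-4s)/s, so L{f(t)} = 8·e^(-4s)/s

Final answer: 8·e^(-4s)/s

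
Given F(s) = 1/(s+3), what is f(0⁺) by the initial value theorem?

f(0⁺) = lim_{s→∞} s·1/(s+3) = lim_{s→∞} s/(s+3) = 1

Final answer: 1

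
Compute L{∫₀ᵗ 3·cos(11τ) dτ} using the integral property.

L{∫₀ᵗ f(τ)dτ} = F(s)/s with F(s) = 3s/(s² + 121), so the result is (3s/(s² + 121))/s = 3/(s² + 121)

Final answer: 3/(s² + 121)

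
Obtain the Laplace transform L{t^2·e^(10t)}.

L{t^n·e^(at)} = n!/(s-a)^(n+1), so L{t^2·e^(10t)} = 2/(s-10)^3

Final answer: 2/(s-10)^3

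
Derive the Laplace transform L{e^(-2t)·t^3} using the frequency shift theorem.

L{e^(at)·t^n} = n!/(s-a)^(n+1), so L{e^(-2t)·t^3} = 6/(s+2)^4

Final answer: 6/(s+2)^4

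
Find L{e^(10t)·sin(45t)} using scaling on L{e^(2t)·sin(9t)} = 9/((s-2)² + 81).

Scaling with a=5: L{e^(10t)·sin(45t)} = (1/5) · 9/((s/5-2)² + 81). Simplifying: 45/((s-10)² + 2025)

Final answer: 45/((s-10)² + 2025)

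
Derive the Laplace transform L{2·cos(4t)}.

L{cos(ωt)} = s/(s² + ω²), so L{cos(4t)} = s/(s² + 16). Then L{2·cos(4t)} = 2·s/(s² + 16) = 2s/(s² + 16)

Final answer: 2s/(s² + 16)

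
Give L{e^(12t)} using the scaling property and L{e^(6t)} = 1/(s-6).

Using L{f(at)} = (1/a)F(s/a) with a=2 and f(t) = e^(6t): L{e^(12t)} = (1/2) · 1/((s/2)-6) = (1/2) · 2/(s-12) = 1/(s-12)

Final answer: 1/(s-12)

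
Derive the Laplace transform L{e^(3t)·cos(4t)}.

L{e^(at)·cos(ωt)} = (s-a)/((s-a)² + ω²), so L{e^(3t)·cos(4t)} = (s-3)/((s-3)² + 16)

Final answer: (s-3)/((s-3)² + 16)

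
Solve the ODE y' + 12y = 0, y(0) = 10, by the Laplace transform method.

L{y'} + 12L{y} = 0. sY - 10 + 12Y = 0. Y(s+12) = 10. Y = 10/(s+12)

Final answer: y(t) = 10e^(-12t)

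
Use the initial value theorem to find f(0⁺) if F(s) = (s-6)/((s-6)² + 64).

f(0⁺) = lim_{s→∞} sF(s) = lim_{s→∞} s(s-6)/((s-6)² + 64) = 1

Final answer: 1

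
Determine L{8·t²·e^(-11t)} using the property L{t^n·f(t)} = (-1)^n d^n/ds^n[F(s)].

L{e^(-11t)} = 1/(s+11). d/ds[1/(s+11)] = -1/(s+11)². d²/ds²[1/(s+11)] = 2/(s+11)³. So L{t²·e^(-11t)} = (-1)² · 2/(s+11)³ = 2/(s+11)³. Then L{8·t²·e^(-11t)} = 8·2/(s+11)³ = 16/(s+11)³

Final answer: 16/(s+11)³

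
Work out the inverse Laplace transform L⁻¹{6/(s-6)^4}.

L⁻¹{n!/(s-a)^(n+1)} = t^n·e^(at), so L⁻¹{6/(s-6)^4} = t^3·e^(6t)

Final answer: t^3·e^(6t)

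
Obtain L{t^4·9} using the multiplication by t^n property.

L{9} = 9/s. d^1/ds^1[1/s] = -1/s². d^2/ds^2[1/s] = 2/s^3. d^3/ds^3[1/s] = -6/s^4. d^4/ds^4[1/s] = 24/s^5. So L{t^4} = (-1)^{4}·24/s^5 = 24/s^5. Then L{t^4·9} = 9·24/s^5 = 216/s^5

Final answer: 216/s^5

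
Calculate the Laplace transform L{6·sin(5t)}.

L{sin(ωt)} = ω/(s² + ω²), so L{sin(5t)} = 5/(s² + 25). Then L{6·sin(5t)} = 6·5/(s² + 25) = 30/(s² + 25)

Final answer: 30/(s² + 25)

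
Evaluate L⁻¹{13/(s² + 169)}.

This is the form c·a/(s² + a²) with a = 13. L⁻¹ = sin(13t)

Final answer: sin(13t)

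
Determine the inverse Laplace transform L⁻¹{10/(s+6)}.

L⁻¹{1/(s-a)} = e^(at), so L⁻¹{1/(s+6)} = e^(-6t), and L⁻¹{10/(s+6)} = 10·e^(-6t)

Final answer: 10·e^(-6t)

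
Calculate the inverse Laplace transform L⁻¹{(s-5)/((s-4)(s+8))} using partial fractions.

Using partial fractions, f(t) = (-e^(4t) + 13e^(-8t))/12

Final answer: (-e^(4t) + 13e^(-8t))/12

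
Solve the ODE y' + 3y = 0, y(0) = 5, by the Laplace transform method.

L{y'} + 3L{y} = 0. sY - 5 + 3Y = 0. Y(s+3) = 5. Y = 5/(s+3)

Final answer: y(t) = 5e^(-3t)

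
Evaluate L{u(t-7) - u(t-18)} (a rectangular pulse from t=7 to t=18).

L{u(t-a)} = e^(-as)/s. L{u(t-7) - u(t-18)} = (e^(-7s) - e^(-18s))/s

Final answer: (e^(-7s) - e^(-18s))/s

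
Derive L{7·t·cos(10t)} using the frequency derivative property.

L{cos(10t)} = s/(s² + 100). Derivative: d/ds[s/(s² + 100)] = [(s² + 100) - s·2s]/(s² + 100)² = (100 - s²)/(s² + 100)². So L{t·cos(10t)} = -F'(s) = (s² - 100)/(s² + 100)². Then L{7·t·cos(10t)} = 7·(s² - 100)/(s² + 100)²

Final answer: 7·(s² - 100)/(s² + 100)²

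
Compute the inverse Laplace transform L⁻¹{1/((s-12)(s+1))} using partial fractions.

Decompose: A/(s-12) + B/(s+1). A = 1/13, B = -1/13. f(t) = (e^(12t) - e^(-t))/13

Final answer: (e^(12t) - e^(-t))/13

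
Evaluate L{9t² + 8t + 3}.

L{9t² + 8t + 3} = 9·2/s³ + 8/s² + 3/s = 18/s³ + 8/s² + 3/s

Final answer: 18/s³ + 8/s² + 3/s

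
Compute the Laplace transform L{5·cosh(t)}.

L{cosh(ωt)} = s/(s² - ω²), so L{cosh(t)} = s/(s² - 1). Then L{5·cosh(t)} = 5·s/(s² - 1) = 5s/(s² - 1)

Final answer: 5s/(s² - 1)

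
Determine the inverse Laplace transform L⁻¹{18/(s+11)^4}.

L⁻¹{n!/(s-a)^(n+1)} = t^n·e^(at) with n=3, a=-11. So L⁻¹{6/(s+11)^4} = t^3·e^(-11t), and L⁻¹{18/(s+11)^4} = (18/6)·t^3·e^(-11t) = 3·t^3·e^(-11t)

Final answer: 3·t^3·e^(-11t)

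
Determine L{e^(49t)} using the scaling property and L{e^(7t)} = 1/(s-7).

Using L{f(at)} = (1/a)F(s/a) with a=7 and f(t) = e^(7t): L{e^(49t)} = (1/7) · 1/((s/7)-7) = (1/7) · 7/(s-49) = 1/(s-49)

Final answer: 1/(s-49)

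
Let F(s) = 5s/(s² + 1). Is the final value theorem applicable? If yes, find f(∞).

The final value theorem requires all poles of sF(s) in the left half-plane. sF(s) = 5s²/(s² + 1) has poles at s = ±1i (imaginary axis). Theorem does NOT apply (oscillatory system).

Final answer: Not applicable (oscillatory)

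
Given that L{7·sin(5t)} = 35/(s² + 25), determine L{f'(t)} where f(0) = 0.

L{f'(t)} = s·F(s) - f(0) = s·35/(s² + 25) - 0 = 35s/(s² + 25)

Final answer: 35s/(s² + 25)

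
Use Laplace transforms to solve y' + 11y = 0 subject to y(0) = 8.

L{y'} + 11L{y} = 0. sY - 8 + 11Y = 0. Y(s+11) = 8. Y = 8/(s+11)

Final answer: y(t) = 8e^(-11t)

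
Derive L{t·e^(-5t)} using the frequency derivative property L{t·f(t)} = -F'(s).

L{e^(-5t)} = 1/(s+5). By frequency derivative: L{t·e^(-5t)} = -d/ds[1/(s+5)] = -(-1)/(s+5)² = 1/(s+5)²

Final answer: 1/(s+5)²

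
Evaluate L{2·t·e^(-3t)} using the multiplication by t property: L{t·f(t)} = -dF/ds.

Using L{t^n·e^(at)} = n!/(s-a)^(n+1), L{t·e^(-3t)} = 1/(s+3)^2, so L{2·t·e^(-3t)} = 2·1/(s+3)^2 = 2/(s+3)^2

Final answer: 2/(s+3)^2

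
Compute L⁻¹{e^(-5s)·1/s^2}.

L⁻¹{1/s^2} = t. By the time shift theorem, L⁻¹{e^(-as)F(s)} = u(t-a)f(t-a) with a=5, so L⁻¹{e^(-5s)·1/s^2} = u(t-5)·(t-5)

Final answer: u(t-5)·(t-5)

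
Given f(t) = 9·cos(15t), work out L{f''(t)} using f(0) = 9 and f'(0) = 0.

F(s) = 9s/(s² + 225). L{f''(t)} = s²F(s) - sf(0) - f'(0) = 9s³/(s² + 225) - 9s = (9s³ - 9s(s² + 225))/(s² + 225) = -2025s/(s² + 225)

Final answer: -2025s/(s² + 225)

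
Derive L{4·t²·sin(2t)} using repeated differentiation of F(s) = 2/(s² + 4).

F(s) = 2/(s² + 4). F'(s) = -4s/(s² + 4)². F''(s) = -4(4 - 3s²)/(s² + 4)³ = (12s² - 16)/(s² + 4)³. So L{t²·sin(2t)} = (-1)² F''(s) = (12s² - 16)/(s² + 4)³. Then L{4·t²·sin(2t)} = 4·(12s² - 16)/(s² + 4)³ = (48s² - 64)/(s² + 4)³

Final answer: (48s² - 64)/(s² + 4)³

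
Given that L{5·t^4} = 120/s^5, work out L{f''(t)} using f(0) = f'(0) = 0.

L{f''(t)} = s²F(s) - sf(0) - f'(0) = s²·120/s^5 - 0 - 0 = 120/s^3

Final answer: 120/s^3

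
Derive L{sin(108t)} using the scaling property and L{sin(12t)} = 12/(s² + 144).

Using L{f(at)} = (1/a)F(s/a) with a=9: L{sin(108t)} = (1/9) · 12/((s/9)² + 144) = (1/9) · 12·81/(s² + 11664) = 108/(s² + 11664)

Final answer: 108/(s² + 11664)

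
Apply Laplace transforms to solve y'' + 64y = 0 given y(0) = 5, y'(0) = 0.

L{y''} + 64L{y} = 0. s²Y - 5s - 0 + 64Y = 0. Y(s² + 64) = 5s. Y = (5s)/(s² + 64). Inverting: y(t) = 5cos(8t)

Final answer: y(t) = 5cos(8t)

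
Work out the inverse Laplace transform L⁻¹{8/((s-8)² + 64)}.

Using frequency shift, L⁻¹{8/((s-8)² + 64)} = e^(8t)·sin(8t)

Final answer: e^(8t)·sin(8t)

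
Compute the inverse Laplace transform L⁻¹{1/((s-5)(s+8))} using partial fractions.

Decompose: A/(s-5) + B/(s+8). A = 1/13, B = -1/13. f(t) = (e^(5t) - e^(-8t))/13

Final answer: (e^(5t) - e^(-8t))/13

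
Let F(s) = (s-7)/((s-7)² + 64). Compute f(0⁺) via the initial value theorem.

f(0⁺) = lim_{s→∞} sF(s) = lim_{s→∞} s(s-7)/((s-7)² + 64) = 1

Final answer: 1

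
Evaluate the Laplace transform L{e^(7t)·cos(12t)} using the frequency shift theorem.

Frequency shift: L{e^(at)f(t)} = F(s-a). L{e^(7t)·cos(12t)} = (s-7)/((s-7)² + 144)

Final answer: (s-7)/((s-7)² + 144)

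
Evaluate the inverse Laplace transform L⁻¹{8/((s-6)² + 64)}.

Using frequency shift, L⁻¹{8/((s-6)² + 64)} = e^(6t)·sin(8t)

Final answer: e^(6t)·sin(8t)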